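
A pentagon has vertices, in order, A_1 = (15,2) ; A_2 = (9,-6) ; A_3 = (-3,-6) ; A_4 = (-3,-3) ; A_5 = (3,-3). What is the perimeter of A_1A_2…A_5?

44

|A_1A_2| = √((-6)² + (-8)²) = √100 = 10
|A_2A_3| = √((-12)² + (0)²) = √144 = 12
|A_3A_4| = √((0)² + (3)²) = √9 = 3
|A_4A_5| = √((6)² + (0)²) = √36 = 6
|A_5A_1| = √((12)² + (5)²) = √169 = 13
Perimeter = 10 + 12 + 3 + 6 + 13 = 44.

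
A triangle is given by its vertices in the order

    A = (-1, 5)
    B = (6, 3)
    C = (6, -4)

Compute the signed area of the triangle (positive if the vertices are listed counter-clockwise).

-24.5

A→B: (-1)(3) − (6)(5) = -33
B→C: (6)(-4) − (6)(3) = -42
C→A: (6)(5) − (-1)(-4) = 26
Σ = -49
Signed area = Σ/2 = -24.5 (negative ⇒ clockwise traversal).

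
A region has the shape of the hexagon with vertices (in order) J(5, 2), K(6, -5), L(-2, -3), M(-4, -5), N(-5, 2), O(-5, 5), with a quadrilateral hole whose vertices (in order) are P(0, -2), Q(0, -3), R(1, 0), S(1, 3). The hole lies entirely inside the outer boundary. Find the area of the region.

Outer boundary:
Σ = (-37) + (-28) + (-2) + (-33) + (-15) + (-35) = -150
Area = |Σ|/2 = 75.
Hole:
Apply the shoelace (surveyor's) formula: 2A = Σ (x_i·y_{i+1} − x_{i+1}·y_i), indices taken mod 4.
Σ = (0) + (3) + (3) + (-2) = 4
Area = |Σ|/2 = 2.
Net area = 75 − 2 = 73.

73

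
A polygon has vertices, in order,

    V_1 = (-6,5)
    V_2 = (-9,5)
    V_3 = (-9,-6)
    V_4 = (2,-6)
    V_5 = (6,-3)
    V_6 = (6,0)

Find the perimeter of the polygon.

46

|V_1V_2| = √((-3)² + (0)²) = √9 = 3
|V_2V_3| = √((0)² + (-11)²) = √121 = 11
|V_3V_4| = √((11)² + (0)²) = √121 = 11
|V_4V_5| = √((4)² + (3)²) = √25 = 5
|V_5V_6| = √((0)² + (3)²) = √9 = 3
|V_6V_1| = √((-12)² + (5)²) = √169 = 13
Perimeter = 3 + 11 + 11 + 5 + 3 + 13 = 46.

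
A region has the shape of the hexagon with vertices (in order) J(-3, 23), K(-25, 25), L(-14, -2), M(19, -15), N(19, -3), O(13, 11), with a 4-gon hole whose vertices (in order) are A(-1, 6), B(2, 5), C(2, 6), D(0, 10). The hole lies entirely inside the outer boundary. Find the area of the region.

Outer boundary:
Apply the surveyor's formula: 2A = Σ (x_i·y_{i+1} − x_{i+1}·y_i), indices taken mod 6.
Σ = (500) + (400) + (248) + (228) + (248) + (332) = 1956
Area = |Σ|/2 = 978.
Hole:
A→B: (-1)(5) − (2)(6) = -17
B→C: (2)(6) − (2)(5) = 2
C→D: (2)(10) − (0)(6) = 20
D→A: (0)(6) − (-1)(10) = 10
Σ = 15
Area = |Σ|/2 = 7.5.
Net area = 978 − 7.5 = 970.5.

970.5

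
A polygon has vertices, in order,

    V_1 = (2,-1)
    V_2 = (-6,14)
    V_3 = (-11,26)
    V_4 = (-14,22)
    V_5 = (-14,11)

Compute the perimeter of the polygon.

66

|V_1V_2| = √((-8)² + (15)²) = √289 = 17
|V_2V_3| = √((-5)² + (12)²) = √169 = 13
|V_3V_4| = √((-3)² + (-4)²) = √25 = 5
|V_4V_5| = √((0)² + (-11)²) = √121 = 11
|V_5V_1| = √((16)² + (-12)²) = √400 = 20
Perimeter = 17 + 13 + 5 + 11 + 20 = 66.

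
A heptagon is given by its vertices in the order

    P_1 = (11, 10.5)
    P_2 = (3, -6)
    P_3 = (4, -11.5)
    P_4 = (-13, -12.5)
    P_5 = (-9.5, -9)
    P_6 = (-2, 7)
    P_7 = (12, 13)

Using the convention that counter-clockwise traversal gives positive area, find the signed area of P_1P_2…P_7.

-260.375

P_1→P_2: (11)(-6) − (3)(10.5) = -97.5
P_2→P_3: (3)(-11.5) − (4)(-6) = -10.5
P_3→P_4: (4)(-12.5) − (-13)(-11.5) = -199.5
P_4→P_5: (-13)(-9) − (-9.5)(-12.5) = -1.75
P_5→P_6: (-9.5)(7) − (-2)(-9) = -84.5
P_6→P_7: (-2)(13) − (12)(7) = -110
P_7→P_1: (12)(10.5) − (11)(13) = -17
Σ = -520.75
Signed area = Σ/2 = -260.375 (negative ⇒ clockwise traversal).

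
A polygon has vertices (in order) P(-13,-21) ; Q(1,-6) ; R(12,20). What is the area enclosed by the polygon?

P→Q: (-13)(-6) − (1)(-21) = 99
Q→R: (1)(20) − (12)(-6) = 92
R→P: (12)(-21) − (-13)(20) = 8
Σ = 199
Area = |Σ|/2 = 99.5.

99.5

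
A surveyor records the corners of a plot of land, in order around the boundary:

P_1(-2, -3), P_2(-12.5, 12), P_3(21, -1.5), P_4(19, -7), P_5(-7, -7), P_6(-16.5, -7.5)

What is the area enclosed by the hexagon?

Apply the shoelace (surveyor's) formula: 2A = Σ (x_i·y_{i+1} − x_{i+1}·y_i), indices taken mod 6.
Σ = (-61.5) + (-233.25) + (-118.5) + (-182) + (-63) + (34.5) = -623.75
Area = |Σ|/2 = 311.875.

311.875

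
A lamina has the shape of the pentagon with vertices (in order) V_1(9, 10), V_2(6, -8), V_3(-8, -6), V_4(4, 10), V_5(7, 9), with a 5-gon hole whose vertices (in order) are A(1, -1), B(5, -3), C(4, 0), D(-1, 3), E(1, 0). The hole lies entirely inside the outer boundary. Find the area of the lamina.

Outer boundary:
Cross-terms: -132, -100, -56, -34, -11  ⇒  Σ = -333
Area = |Σ|/2 = 166.5.
Hole:
Apply the surveyor's formula: 2A = Σ (x_i·y_{i+1} − x_{i+1}·y_i), indices taken mod 5.
Σ = (2) + (12) + (12) + (-3) + (-1) = 22
Area = |Σ|/2 = 11.
Net area = 166.5 − 11 = 155.5.

155.5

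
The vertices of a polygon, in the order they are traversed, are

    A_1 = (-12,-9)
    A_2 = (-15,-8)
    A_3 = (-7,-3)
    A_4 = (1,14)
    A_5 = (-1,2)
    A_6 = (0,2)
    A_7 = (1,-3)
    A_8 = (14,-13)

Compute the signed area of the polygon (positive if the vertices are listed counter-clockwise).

-193

Σ = (-39) + (-11) + (-95) + (16) + (-2) + (-2) + (29) + (-282) = -386
Signed area = Σ/2 = -193 (negative ⇒ clockwise traversal).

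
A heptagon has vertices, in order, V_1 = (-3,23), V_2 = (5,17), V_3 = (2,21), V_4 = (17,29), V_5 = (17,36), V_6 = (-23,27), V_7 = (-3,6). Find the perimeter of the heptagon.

126

|V_1V_2| = √((8)² + (-6)²) = √100 = 10
|V_2V_3| = √((-3)² + (4)²) = √25 = 5
|V_3V_4| = √((15)² + (8)²) = √289 = 17
|V_4V_5| = √((0)² + (7)²) = √49 = 7
|V_5V_6| = √((-40)² + (-9)²) = √1681 = 41
|V_6V_7| = √((20)² + (-21)²) = √841 = 29
|V_7V_1| = √((0)² + (17)²) = √289 = 17
Perimeter = 10 + 5 + 17 + 7 + 41 + 29 + 17 = 126.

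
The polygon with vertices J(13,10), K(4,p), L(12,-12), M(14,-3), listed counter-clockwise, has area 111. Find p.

-1

The doubled signed area Σ (x_i y_{i+1} − x_{i+1} y_i) is linear in p.
With p=0 it equals 223; the coefficient of p is 1 (from the two edges through K).
So 1·p + 223 = 2·111 = 222 ⇒ p = -1.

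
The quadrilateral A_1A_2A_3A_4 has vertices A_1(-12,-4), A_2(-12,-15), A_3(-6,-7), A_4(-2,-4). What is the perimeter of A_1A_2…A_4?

|A_1A_2| = √((0)² + (-11)²) = √121 = 11
|A_2A_3| = √((6)² + (8)²) = √100 = 10
|A_3A_4| = √((4)² + (3)²) = √25 = 5
|A_4A_1| = √((-10)² + (0)²) = √100 = 10
Perimeter = 11 + 10 + 5 + 10 = 36.

36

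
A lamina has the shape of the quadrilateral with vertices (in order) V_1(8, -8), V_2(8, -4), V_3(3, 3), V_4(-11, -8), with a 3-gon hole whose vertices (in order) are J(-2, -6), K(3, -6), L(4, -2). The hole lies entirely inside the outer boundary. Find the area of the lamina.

104.5

Outer boundary:
Apply the shoelace formula: 2A = Σ (x_i·y_{i+1} − x_{i+1}·y_i), indices taken mod 4.
Σ = (32) + (36) + (9) + (152) = 229
Area = |Σ|/2 = 114.5.
Hole:
Apply Gauss's area formula: 2A = Σ (x_i·y_{i+1} − x_{i+1}·y_i), indices taken mod 3.
Σ = (30) + (18) + (-28) = 20
Area = |Σ|/2 = 10.
Net area = 114.5 − 10 = 104.5.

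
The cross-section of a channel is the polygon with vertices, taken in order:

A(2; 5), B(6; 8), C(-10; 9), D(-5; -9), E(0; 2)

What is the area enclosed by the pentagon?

Apply the shoelace (surveyor's) formula: 2A = Σ (x_i·y_{i+1} − x_{i+1}·y_i), indices taken mod 5.
A→B: (2)(8) − (6)(5) = -14
B→C: (6)(9) − (-10)(8) = 134
C→D: (-10)(-9) − (-5)(9) = 135
D→E: (-5)(2) − (0)(-9) = -10
E→A: (0)(5) − (2)(2) = -4
Σ = 241
Area = |Σ|/2 = 120.5.

120.5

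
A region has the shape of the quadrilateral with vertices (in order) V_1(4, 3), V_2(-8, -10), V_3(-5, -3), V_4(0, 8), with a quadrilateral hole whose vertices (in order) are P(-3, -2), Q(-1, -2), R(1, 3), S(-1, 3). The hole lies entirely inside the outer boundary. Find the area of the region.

Outer boundary:
Apply the surveyor's formula: 2A = Σ (x_i·y_{i+1} − x_{i+1}·y_i), indices taken mod 4.
Σ = (-16) + (-26) + (-40) + (-32) = -114
Area = |Σ|/2 = 57.
Hole:
Apply the shoelace formula: 2A = Σ (x_i·y_{i+1} − x_{i+1}·y_i), indices taken mod 4.
Cross-terms: 4, -1, 6, 11  ⇒  Σ = 20
Area = |Σ|/2 = 10.
Net area = 57 − 10 = 47.

47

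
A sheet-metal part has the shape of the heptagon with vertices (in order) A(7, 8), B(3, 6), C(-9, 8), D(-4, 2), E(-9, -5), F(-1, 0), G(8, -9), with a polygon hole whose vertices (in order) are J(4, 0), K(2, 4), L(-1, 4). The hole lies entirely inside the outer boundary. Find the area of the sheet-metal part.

133.5

Outer boundary:
Σ = (18) + (78) + (14) + (38) + (-5) + (9) + (127) = 279
Area = |Σ|/2 = 139.5.
Hole:
Apply Gauss's area formula: 2A = Σ (x_i·y_{i+1} − x_{i+1}·y_i), indices taken mod 3.
J→K: (4)(4) − (2)(0) = 16
K→L: (2)(4) − (-1)(4) = 12
L→J: (-1)(0) − (4)(4) = -16
Σ = 12
Area = |Σ|/2 = 6.
Net area = 139.5 − 6 = 133.5.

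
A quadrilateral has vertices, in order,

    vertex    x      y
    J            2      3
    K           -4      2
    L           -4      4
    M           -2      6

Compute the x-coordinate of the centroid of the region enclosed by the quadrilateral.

-64/39

Apply the surveyor's formula. First the cross-terms c_i = x_i·y_{i+1} − x_{i+1}·y_i:
  16, -8, -16, -18  ⇒  2A = -26, A = -13.
Then Σ (x_i + x_{i+1})·c_i = 128, so x̄ = 128 / (6·(-13)) = -64/39.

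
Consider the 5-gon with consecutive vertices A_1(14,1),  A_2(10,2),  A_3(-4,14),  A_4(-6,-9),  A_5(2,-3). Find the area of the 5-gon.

Apply the shoelace formula: 2A = Σ (x_i·y_{i+1} − x_{i+1}·y_i), indices taken mod 5.
Cross-terms: 18, 148, 120, 36, 44  ⇒  Σ = 366
Area = |Σ|/2 = 183.

183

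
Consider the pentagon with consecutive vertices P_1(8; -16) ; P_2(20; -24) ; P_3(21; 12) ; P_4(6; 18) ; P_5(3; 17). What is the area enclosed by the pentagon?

521

Apply the surveyor's formula: 2A = Σ (x_i·y_{i+1} − x_{i+1}·y_i), indices taken mod 5.
Σ = (128) + (744) + (306) + (48) + (-184) = 1042
Area = |Σ|/2 = 521.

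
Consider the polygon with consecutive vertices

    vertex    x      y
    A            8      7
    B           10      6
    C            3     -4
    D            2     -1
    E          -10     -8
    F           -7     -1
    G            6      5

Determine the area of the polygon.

Apply the shoelace (surveyor's) formula: 2A = Σ (x_i·y_{i+1} − x_{i+1}·y_i), indices taken mod 7.
Σ = (-22) + (-58) + (5) + (-26) + (-46) + (-29) + (2) = -174
Area = |Σ|/2 = 87.

87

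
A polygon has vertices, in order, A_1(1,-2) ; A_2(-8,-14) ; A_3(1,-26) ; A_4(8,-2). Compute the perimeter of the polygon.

62

|A_1A_2| = √((-9)² + (-12)²) = √225 = 15
|A_2A_3| = √((9)² + (-12)²) = √225 = 15
|A_3A_4| = √((7)² + (24)²) = √625 = 25
|A_4A_1| = √((-7)² + (0)²) = √49 = 7
Perimeter = 15 + 15 + 25 + 7 = 62.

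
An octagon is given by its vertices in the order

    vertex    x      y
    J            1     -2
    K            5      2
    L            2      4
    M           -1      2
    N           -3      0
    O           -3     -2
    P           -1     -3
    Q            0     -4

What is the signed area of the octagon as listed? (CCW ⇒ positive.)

31.5

Apply Gauss's area formula: 2A = Σ (x_i·y_{i+1} − x_{i+1}·y_i), indices taken mod 8.
Cross-terms: 12, 16, 8, 6, 6, 7, 4, 4  ⇒  Σ = 63
Signed area = Σ/2 = 31.5 (positive ⇒ counter-clockwise traversal).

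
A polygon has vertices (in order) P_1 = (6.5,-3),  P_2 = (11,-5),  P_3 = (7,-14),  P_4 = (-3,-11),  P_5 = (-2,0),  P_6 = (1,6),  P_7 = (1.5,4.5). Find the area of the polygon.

Σ = (0.5) + (-119) + (-119) + (-22) + (-12) + (-4.5) + (-33.75) = -309.75
Area = |Σ|/2 = 154.875.

154.875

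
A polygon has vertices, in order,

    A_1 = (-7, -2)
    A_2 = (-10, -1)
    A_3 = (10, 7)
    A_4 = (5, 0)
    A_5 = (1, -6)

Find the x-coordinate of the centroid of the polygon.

Apply the surveyor's formula. First the cross-terms c_i = x_i·y_{i+1} − x_{i+1}·y_i:
  -13, -60, -35, -30, -44  ⇒  2A = -182, A = -91.
Then Σ (x_i + x_{i+1})·c_i = -220, so x̄ = -220 / (6·(-91)) = 110/273.

110/273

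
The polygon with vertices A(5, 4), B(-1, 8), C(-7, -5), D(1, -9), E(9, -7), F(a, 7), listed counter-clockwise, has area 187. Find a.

9

Write out the shoelace sum; only the two edges meeting at F involve a:
2·Area = [(9·7 − a·(-7)) + (a·4 − 5·7)] + 247
       = 11·a + 275 = 374
⇒ a = 9.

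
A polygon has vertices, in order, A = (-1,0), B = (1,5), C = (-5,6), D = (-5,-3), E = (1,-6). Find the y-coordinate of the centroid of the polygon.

95/147

Apply the surveyor's formula. First the cross-terms c_i = x_i·y_{i+1} − x_{i+1}·y_i:
  -5, 31, 45, 33, -6  ⇒  2A = 98, A = 49.
Then Σ (y_i + y_{i+1})·c_i = 190, so ȳ = 190 / (6·49) = 95/147.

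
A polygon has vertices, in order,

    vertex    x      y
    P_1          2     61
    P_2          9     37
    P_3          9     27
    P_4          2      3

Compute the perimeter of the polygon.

118

|P_1P_2| = √((7)² + (-24)²) = √625 = 25
|P_2P_3| = √((0)² + (-10)²) = √100 = 10
|P_3P_4| = √((-7)² + (-24)²) = √625 = 25
|P_4P_1| = √((0)² + (58)²) = √3364 = 58
Perimeter = 25 + 10 + 25 + 58 = 118.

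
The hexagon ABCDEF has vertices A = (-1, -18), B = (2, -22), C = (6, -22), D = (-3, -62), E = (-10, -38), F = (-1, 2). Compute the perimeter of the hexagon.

136

|AB| = √((3)² + (-4)²) = √25 = 5
|BC| = √((4)² + (0)²) = √16 = 4
|CD| = √((-9)² + (-40)²) = √1681 = 41
|DE| = √((-7)² + (24)²) = √625 = 25
|EF| = √((9)² + (40)²) = √1681 = 41
|FA| = √((0)² + (-20)²) = √400 = 20
Perimeter = 5 + 4 + 41 + 25 + 41 + 20 = 136.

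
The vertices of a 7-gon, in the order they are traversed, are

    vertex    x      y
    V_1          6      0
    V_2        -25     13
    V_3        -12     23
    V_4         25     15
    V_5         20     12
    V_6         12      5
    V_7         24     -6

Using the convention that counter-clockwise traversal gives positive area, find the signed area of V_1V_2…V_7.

-648

V_1→V_2: (6)(13) − (-25)(0) = 78
V_2→V_3: (-25)(23) − (-12)(13) = -419
V_3→V_4: (-12)(15) − (25)(23) = -755
V_4→V_5: (25)(12) − (20)(15) = 0
V_5→V_6: (20)(5) − (12)(12) = -44
V_6→V_7: (12)(-6) − (24)(5) = -192
V_7→V_1: (24)(0) − (6)(-6) = 36
Σ = -1296
Signed area = Σ/2 = -648 (negative ⇒ clockwise traversal).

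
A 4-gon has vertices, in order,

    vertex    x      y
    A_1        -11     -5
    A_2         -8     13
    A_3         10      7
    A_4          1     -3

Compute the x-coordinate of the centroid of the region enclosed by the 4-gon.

Apply the shoelace (surveyor's) formula. First the cross-terms c_i = x_i·y_{i+1} − x_{i+1}·y_i:
  -183, -186, -37, -38  ⇒  2A = -444, A = -222.
Then Σ (x_i + x_{i+1})·c_i = 3078, so x̄ = 3078 / (6·(-222)) = -171/74.

-171/74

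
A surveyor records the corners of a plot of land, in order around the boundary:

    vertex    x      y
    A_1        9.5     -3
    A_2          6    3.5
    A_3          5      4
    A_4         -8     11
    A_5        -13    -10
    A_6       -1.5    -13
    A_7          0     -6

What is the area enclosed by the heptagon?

Cross-terms: 51.25, 6.5, 87, 223, 154, 9, 57  ⇒  Σ = 587.75
Area = |Σ|/2 = 293.875.

293.875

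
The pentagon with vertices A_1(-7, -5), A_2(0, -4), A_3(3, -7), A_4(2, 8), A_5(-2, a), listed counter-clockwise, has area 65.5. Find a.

3

Write out the shoelace sum; only the two edges meeting at A_5 involve a:
2·Area = [(2·a − (-2)·8) + ((-2)·(-5) − (-7)·a)] + 78
       = 9·a + 104 = 131
⇒ a = 3.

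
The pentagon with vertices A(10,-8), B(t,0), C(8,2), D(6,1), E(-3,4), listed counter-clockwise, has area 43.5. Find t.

8

The doubled signed area Σ (x_i y_{i+1} − x_{i+1} y_i) is linear in t.
With t=0 it equals 7; the coefficient of t is 10 (from the two edges through B).
So 10·t + 7 = 2·43.5 = 87 ⇒ t = 8.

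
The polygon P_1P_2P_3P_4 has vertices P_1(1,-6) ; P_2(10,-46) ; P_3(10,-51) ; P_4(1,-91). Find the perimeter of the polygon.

172

|P_1P_2| = √((9)² + (-40)²) = √1681 = 41
|P_2P_3| = √((0)² + (-5)²) = √25 = 5
|P_3P_4| = √((-9)² + (-40)²) = √1681 = 41
|P_4P_1| = √((0)² + (85)²) = √7225 = 85
Perimeter = 41 + 5 + 41 + 85 = 172.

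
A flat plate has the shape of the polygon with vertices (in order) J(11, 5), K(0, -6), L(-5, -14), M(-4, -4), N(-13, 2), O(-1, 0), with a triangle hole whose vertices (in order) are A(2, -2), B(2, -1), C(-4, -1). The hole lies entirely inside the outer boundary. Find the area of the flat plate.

94.5

Outer boundary:
Cross-terms: -66, -30, -36, -60, 2, -5  ⇒  Σ = -195
Area = |Σ|/2 = 97.5.
Hole:
Apply the shoelace formula: 2A = Σ (x_i·y_{i+1} − x_{i+1}·y_i), indices taken mod 3.
A→B: (2)(-1) − (2)(-2) = 2
B→C: (2)(-1) − (-4)(-1) = -6
C→A: (-4)(-2) − (2)(-1) = 10
Σ = 6
Area = |Σ|/2 = 3.
Net area = 97.5 − 3 = 94.5.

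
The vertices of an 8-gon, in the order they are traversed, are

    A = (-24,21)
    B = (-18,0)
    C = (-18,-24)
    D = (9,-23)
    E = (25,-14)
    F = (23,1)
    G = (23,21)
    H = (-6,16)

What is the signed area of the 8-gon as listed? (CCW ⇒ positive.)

1724

Apply the surveyor's formula: 2A = Σ (x_i·y_{i+1} − x_{i+1}·y_i), indices taken mod 8.
Σ = (378) + (432) + (630) + (449) + (347) + (460) + (494) + (258) = 3448
Signed area = Σ/2 = 1724 (positive ⇒ counter-clockwise traversal).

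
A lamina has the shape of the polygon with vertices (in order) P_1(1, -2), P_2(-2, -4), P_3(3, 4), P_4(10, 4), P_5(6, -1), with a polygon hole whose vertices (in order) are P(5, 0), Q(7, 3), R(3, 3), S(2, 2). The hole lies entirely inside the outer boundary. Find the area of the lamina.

Outer boundary:
P_1→P_2: (1)(-4) − (-2)(-2) = -8
P_2→P_3: (-2)(4) − (3)(-4) = 4
P_3→P_4: (3)(4) − (10)(4) = -28
P_4→P_5: (10)(-1) − (6)(4) = -34
P_5→P_1: (6)(-2) − (1)(-1) = -11
Σ = -77
Area = |Σ|/2 = 38.5.
Hole:
Apply the shoelace (surveyor's) formula: 2A = Σ (x_i·y_{i+1} − x_{i+1}·y_i), indices taken mod 4.
Cross-terms: 15, 12, 0, -10  ⇒  Σ = 17
Area = |Σ|/2 = 8.5.
Net area = 38.5 − 8.5 = 30.

30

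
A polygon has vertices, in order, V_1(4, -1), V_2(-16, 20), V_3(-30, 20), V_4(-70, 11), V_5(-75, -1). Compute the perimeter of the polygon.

|V_1V_2| = √((-20)² + (21)²) = √841 = 29
|V_2V_3| = √((-14)² + (0)²) = √196 = 14
|V_3V_4| = √((-40)² + (-9)²) = √1681 = 41
|V_4V_5| = √((-5)² + (-12)²) = √169 = 13
|V_5V_1| = √((79)² + (0)²) = √6241 = 79
Perimeter = 29 + 14 + 41 + 13 + 79 = 176.

176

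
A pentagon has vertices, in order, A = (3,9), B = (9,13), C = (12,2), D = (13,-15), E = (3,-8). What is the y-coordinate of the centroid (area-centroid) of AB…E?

Apply the surveyor's formula. First the cross-terms c_i = x_i·y_{i+1} − x_{i+1}·y_i:
  -42, -138, -206, -59, 51  ⇒  2A = -394, A = -197.
Then Σ (y_i + y_{i+1})·c_i = 1092, so ȳ = 1092 / (6·(-197)) = -182/197.

-182/197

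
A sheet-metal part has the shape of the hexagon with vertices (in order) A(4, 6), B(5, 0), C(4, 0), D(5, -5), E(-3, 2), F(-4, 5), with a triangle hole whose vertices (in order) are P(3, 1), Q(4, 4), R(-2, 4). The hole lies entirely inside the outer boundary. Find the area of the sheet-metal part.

44

Outer boundary:
Apply the shoelace formula: 2A = Σ (x_i·y_{i+1} − x_{i+1}·y_i), indices taken mod 6.
Cross-terms: -30, 0, -20, -5, -7, -44  ⇒  Σ = -106
Area = |Σ|/2 = 53.
Hole:
Apply the shoelace (surveyor's) formula: 2A = Σ (x_i·y_{i+1} − x_{i+1}·y_i), indices taken mod 3.
Σ = (8) + (24) + (-14) = 18
Area = |Σ|/2 = 9.
Net area = 53 − 9 = 44.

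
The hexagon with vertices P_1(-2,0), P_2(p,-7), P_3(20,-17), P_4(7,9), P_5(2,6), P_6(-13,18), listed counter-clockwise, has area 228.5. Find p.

10

Write out the shoelace sum; only the two edges meeting at P_2 involve p:
2·Area = [((-2)·(-7) − p·0) + (p·(-17) − 20·(-7))] + 473
       = -17·p + 627 = 457
⇒ p = 10.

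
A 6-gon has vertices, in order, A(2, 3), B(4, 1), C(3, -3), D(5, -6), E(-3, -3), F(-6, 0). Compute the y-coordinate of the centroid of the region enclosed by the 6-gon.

-314/291

Apply the shoelace (surveyor's) formula. First the cross-terms c_i = x_i·y_{i+1} − x_{i+1}·y_i:
  -10, -15, -3, -33, -18, -18  ⇒  2A = -97, A = -48.5.
Then Σ (y_i + y_{i+1})·c_i = 314, so ȳ = 314 / (6·(-48.5)) = -314/291.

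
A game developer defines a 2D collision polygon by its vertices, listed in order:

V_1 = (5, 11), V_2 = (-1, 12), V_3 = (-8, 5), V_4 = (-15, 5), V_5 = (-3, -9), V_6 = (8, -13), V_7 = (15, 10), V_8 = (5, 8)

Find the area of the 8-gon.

Σ = (71) + (91) + (35) + (150) + (111) + (275) + (70) + (15) = 818
Area = |Σ|/2 = 409.

409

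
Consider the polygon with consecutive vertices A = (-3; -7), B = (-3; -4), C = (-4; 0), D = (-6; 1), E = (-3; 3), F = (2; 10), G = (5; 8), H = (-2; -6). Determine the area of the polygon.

66

Σ = (-9) + (-16) + (-4) + (-15) + (-36) + (-34) + (-14) + (-4) = -132
Area = |Σ|/2 = 66.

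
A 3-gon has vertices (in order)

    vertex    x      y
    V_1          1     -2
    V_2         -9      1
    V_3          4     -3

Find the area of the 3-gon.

0.5

Apply the shoelace formula: 2A = Σ (x_i·y_{i+1} − x_{i+1}·y_i), indices taken mod 3.
V_1→V_2: (1)(1) − (-9)(-2) = -17
V_2→V_3: (-9)(-3) − (4)(1) = 23
V_3→V_1: (4)(-2) − (1)(-3) = -5
Σ = 1
Area = |Σ|/2 = 0.5.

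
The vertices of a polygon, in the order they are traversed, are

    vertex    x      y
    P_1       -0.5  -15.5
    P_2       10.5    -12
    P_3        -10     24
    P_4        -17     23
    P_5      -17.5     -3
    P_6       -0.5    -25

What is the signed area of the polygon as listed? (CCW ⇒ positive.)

Apply the shoelace (surveyor's) formula: 2A = Σ (x_i·y_{i+1} − x_{i+1}·y_i), indices taken mod 6.
Cross-terms: 168.75, 132, 178, 453.5, 436, -4.75  ⇒  Σ = 1363.5
Signed area = Σ/2 = 681.75 (positive ⇒ counter-clockwise traversal).

681.75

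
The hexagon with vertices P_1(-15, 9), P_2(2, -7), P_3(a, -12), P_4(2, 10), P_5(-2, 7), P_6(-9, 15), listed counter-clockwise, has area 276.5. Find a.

Write out the shoelace sum; only the two edges meeting at P_3 involve a:
2·Area = [(2·(-12) − a·(-7)) + (a·10 − 2·(-12))] + 298
       = 17·a + 298 = 553
⇒ a = 15.

15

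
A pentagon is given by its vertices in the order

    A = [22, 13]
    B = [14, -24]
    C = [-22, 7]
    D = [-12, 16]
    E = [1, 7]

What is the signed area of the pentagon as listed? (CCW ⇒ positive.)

-824.5

Cross-terms: -710, -430, -268, -100, -141  ⇒  Σ = -1649
Signed area = Σ/2 = -824.5 (negative ⇒ clockwise traversal).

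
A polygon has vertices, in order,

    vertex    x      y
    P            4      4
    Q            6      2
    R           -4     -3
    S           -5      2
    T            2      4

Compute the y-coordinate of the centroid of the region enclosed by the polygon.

Apply the shoelace (surveyor's) formula. First the cross-terms c_i = x_i·y_{i+1} − x_{i+1}·y_i:
  -16, -10, -23, -24, -8  ⇒  2A = -81, A = -40.5.
Then Σ (y_i + y_{i+1})·c_i = -271, so ȳ = -271 / (6·(-40.5)) = 271/243.

271/243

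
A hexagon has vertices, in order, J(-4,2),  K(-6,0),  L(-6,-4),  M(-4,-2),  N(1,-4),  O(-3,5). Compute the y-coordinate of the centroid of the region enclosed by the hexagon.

-65/171

Apply the surveyor's formula. First the cross-terms c_i = x_i·y_{i+1} − x_{i+1}·y_i:
  12, 24, -4, 18, -7, 14  ⇒  2A = 57, A = 28.5.
Then Σ (y_i + y_{i+1})·c_i = -65, so ȳ = -65 / (6·28.5) = -65/171.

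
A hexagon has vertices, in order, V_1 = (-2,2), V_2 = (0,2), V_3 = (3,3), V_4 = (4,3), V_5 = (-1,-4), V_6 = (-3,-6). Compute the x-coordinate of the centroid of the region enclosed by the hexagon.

-22/75

Apply the surveyor's formula. First the cross-terms c_i = x_i·y_{i+1} − x_{i+1}·y_i:
  -4, -6, -3, -13, -6, -18  ⇒  2A = -50, A = -25.
Then Σ (x_i + x_{i+1})·c_i = 44, so x̄ = 44 / (6·(-25)) = -22/75.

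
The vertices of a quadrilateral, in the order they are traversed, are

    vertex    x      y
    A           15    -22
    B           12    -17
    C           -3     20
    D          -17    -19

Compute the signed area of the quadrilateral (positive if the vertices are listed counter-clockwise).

627

Apply the shoelace formula: 2A = Σ (x_i·y_{i+1} − x_{i+1}·y_i), indices taken mod 4.
Σ = (9) + (189) + (397) + (659) = 1254
Signed area = Σ/2 = 627 (positive ⇒ counter-clockwise traversal).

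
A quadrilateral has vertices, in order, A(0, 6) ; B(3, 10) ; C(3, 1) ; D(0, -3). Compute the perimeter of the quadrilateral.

28

|AB| = √((3)² + (4)²) = √25 = 5
|BC| = √((0)² + (-9)²) = √81 = 9
|CD| = √((-3)² + (-4)²) = √25 = 5
|DA| = √((0)² + (9)²) = √81 = 9
Perimeter = 5 + 9 + 5 + 9 = 28.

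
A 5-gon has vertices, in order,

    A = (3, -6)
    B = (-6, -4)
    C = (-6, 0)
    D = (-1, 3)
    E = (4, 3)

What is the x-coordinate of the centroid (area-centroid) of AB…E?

-47/69

Apply Gauss's area formula. First the cross-terms c_i = x_i·y_{i+1} − x_{i+1}·y_i:
  -48, -24, -18, -15, -33  ⇒  2A = -138, A = -69.
Then Σ (x_i + x_{i+1})·c_i = 282, so x̄ = 282 / (6·(-69)) = -47/69.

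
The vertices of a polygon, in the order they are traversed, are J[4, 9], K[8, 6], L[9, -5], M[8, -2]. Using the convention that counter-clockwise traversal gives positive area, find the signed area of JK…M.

-20

Apply the shoelace formula: 2A = Σ (x_i·y_{i+1} − x_{i+1}·y_i), indices taken mod 4.
Σ = (-48) + (-94) + (22) + (80) = -40
Signed area = Σ/2 = -20 (negative ⇒ clockwise traversal).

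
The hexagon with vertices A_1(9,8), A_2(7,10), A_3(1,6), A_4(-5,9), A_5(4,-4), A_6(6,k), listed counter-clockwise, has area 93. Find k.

The doubled signed area Σ (x_i y_{i+1} − x_{i+1} y_i) is linear in k.
With k=0 it equals 161; the coefficient of k is -5 (from the two edges through A_6).
So -5·k + 161 = 2·93 = 186 ⇒ k = -5.

-5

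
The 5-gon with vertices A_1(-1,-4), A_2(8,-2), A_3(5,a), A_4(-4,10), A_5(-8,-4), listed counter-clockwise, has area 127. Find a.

Write out the shoelace sum; only the two edges meeting at A_3 involve a:
2·Area = [(8·a − 5·(-2)) + (5·10 − (-4)·a)] + 158
       = 12·a + 218 = 254
⇒ a = 3.

3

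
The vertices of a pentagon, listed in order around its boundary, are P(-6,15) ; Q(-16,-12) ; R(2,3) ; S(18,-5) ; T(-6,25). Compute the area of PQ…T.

352

Apply the surveyor's formula: 2A = Σ (x_i·y_{i+1} − x_{i+1}·y_i), indices taken mod 5.
Σ = (312) + (-24) + (-64) + (420) + (60) = 704
Area = |Σ|/2 = 352.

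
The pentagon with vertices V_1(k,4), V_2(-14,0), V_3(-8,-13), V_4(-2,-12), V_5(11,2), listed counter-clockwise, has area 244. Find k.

-4

Write out the shoelace sum; only the two edges meeting at V_1 involve k:
2·Area = [(11·4 − k·2) + (k·0 − (-14)·4)] + 380
       = -2·k + 480 = 488
⇒ k = -4.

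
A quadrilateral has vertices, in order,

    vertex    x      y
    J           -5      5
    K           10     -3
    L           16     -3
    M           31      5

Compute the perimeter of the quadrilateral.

76

|JK| = √((15)² + (-8)²) = √289 = 17
|KL| = √((6)² + (0)²) = √36 = 6
|LM| = √((15)² + (8)²) = √289 = 17
|MJ| = √((-36)² + (0)²) = √1296 = 36
Perimeter = 17 + 6 + 17 + 36 = 76.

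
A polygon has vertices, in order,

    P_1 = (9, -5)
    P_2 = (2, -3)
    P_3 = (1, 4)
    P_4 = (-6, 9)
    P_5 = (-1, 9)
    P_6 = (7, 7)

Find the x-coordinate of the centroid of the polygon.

332/93

Apply Gauss's area formula. First the cross-terms c_i = x_i·y_{i+1} − x_{i+1}·y_i:
  -17, 11, 33, -45, -70, -98  ⇒  2A = -186, A = -93.
Then Σ (x_i + x_{i+1})·c_i = -1992, so x̄ = -1992 / (6·(-93)) = 332/93.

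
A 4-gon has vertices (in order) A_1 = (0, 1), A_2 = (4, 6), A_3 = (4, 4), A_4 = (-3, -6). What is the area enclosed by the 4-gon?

13.5

A_1→A_2: (0)(6) − (4)(1) = -4
A_2→A_3: (4)(4) − (4)(6) = -8
A_3→A_4: (4)(-6) − (-3)(4) = -12
A_4→A_1: (-3)(1) − (0)(-6) = -3
Σ = -27
Area = |Σ|/2 = 13.5.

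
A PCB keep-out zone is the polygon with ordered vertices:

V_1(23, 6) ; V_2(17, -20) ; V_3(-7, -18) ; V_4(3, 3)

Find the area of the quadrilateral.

513

Apply the shoelace (surveyor's) formula: 2A = Σ (x_i·y_{i+1} − x_{i+1}·y_i), indices taken mod 4.
V_1→V_2: (23)(-20) − (17)(6) = -562
V_2→V_3: (17)(-18) − (-7)(-20) = -446
V_3→V_4: (-7)(3) − (3)(-18) = 33
V_4→V_1: (3)(6) − (23)(3) = -51
Σ = -1026
Area = |Σ|/2 = 513.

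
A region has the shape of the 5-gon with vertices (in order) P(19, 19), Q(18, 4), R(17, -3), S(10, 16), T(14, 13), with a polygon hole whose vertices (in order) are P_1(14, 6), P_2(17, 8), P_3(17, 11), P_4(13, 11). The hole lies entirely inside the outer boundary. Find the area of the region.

66

Outer boundary:
Apply the shoelace formula: 2A = Σ (x_i·y_{i+1} − x_{i+1}·y_i), indices taken mod 5.
Σ = (-266) + (-122) + (302) + (-94) + (19) = -161
Area = |Σ|/2 = 80.5.
Hole:
Cross-terms: 10, 51, 44, -76  ⇒  Σ = 29
Area = |Σ|/2 = 14.5.
Net area = 80.5 − 14.5 = 66.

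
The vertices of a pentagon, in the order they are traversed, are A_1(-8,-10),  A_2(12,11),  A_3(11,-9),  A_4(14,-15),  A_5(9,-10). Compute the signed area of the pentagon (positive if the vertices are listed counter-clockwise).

Apply Gauss's area formula: 2A = Σ (x_i·y_{i+1} − x_{i+1}·y_i), indices taken mod 5.
Σ = (32) + (-229) + (-39) + (-5) + (-170) = -411
Signed area = Σ/2 = -205.5 (negative ⇒ clockwise traversal).

-205.5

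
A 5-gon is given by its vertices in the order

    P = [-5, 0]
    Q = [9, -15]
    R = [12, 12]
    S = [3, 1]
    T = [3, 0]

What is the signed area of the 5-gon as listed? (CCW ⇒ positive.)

Apply the shoelace formula: 2A = Σ (x_i·y_{i+1} − x_{i+1}·y_i), indices taken mod 5.
P→Q: (-5)(-15) − (9)(0) = 75
Q→R: (9)(12) − (12)(-15) = 288
R→S: (12)(1) − (3)(12) = -24
S→T: (3)(0) − (3)(1) = -3
T→P: (3)(0) − (-5)(0) = 0
Σ = 336
Signed area = Σ/2 = 168 (positive ⇒ counter-clockwise traversal).

168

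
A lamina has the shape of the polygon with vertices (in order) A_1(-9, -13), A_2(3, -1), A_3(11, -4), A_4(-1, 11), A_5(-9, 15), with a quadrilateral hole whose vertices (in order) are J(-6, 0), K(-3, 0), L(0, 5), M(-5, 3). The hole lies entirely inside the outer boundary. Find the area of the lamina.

Outer boundary:
Cross-terms: 48, -1, 117, 84, 252  ⇒  Σ = 500
Area = |Σ|/2 = 250.
Hole:
Apply the surveyor's formula: 2A = Σ (x_i·y_{i+1} − x_{i+1}·y_i), indices taken mod 4.
Σ = (0) + (-15) + (25) + (18) = 28
Area = |Σ|/2 = 14.
Net area = 250 − 14 = 236.

236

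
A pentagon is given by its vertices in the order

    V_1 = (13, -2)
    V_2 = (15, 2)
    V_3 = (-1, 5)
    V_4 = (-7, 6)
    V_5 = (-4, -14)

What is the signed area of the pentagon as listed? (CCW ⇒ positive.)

237

Apply the surveyor's formula: 2A = Σ (x_i·y_{i+1} − x_{i+1}·y_i), indices taken mod 5.
Cross-terms: 56, 77, 29, 122, 190  ⇒  Σ = 474
Signed area = Σ/2 = 237 (positive ⇒ counter-clockwise traversal).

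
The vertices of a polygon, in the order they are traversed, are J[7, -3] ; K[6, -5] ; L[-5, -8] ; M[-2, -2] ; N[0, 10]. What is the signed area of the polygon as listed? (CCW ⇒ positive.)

J→K: (7)(-5) − (6)(-3) = -17
K→L: (6)(-8) − (-5)(-5) = -73
L→M: (-5)(-2) − (-2)(-8) = -6
M→N: (-2)(10) − (0)(-2) = -20
N→J: (0)(-3) − (7)(10) = -70
Σ = -186
Signed area = Σ/2 = -93 (negative ⇒ clockwise traversal).

-93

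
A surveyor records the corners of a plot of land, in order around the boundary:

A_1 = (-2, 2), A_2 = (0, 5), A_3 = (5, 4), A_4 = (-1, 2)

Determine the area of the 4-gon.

9.5

Cross-terms: -10, -25, 14, 2  ⇒  Σ = -19
Area = |Σ|/2 = 9.5.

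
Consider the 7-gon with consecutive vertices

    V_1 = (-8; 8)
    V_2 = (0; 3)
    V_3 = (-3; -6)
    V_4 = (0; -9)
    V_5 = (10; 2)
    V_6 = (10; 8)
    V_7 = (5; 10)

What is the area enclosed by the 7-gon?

171

Σ = (-24) + (9) + (27) + (90) + (60) + (60) + (120) = 342
Area = |Σ|/2 = 171.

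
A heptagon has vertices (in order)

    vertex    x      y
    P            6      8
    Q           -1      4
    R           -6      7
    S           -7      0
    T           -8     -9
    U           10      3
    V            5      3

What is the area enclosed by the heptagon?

132

Apply the shoelace (surveyor's) formula: 2A = Σ (x_i·y_{i+1} − x_{i+1}·y_i), indices taken mod 7.
Σ = (32) + (17) + (49) + (63) + (66) + (15) + (22) = 264
Area = |Σ|/2 = 132.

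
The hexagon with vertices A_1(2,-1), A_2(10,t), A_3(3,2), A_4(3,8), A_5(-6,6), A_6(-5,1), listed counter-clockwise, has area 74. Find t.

The doubled signed area Σ (x_i y_{i+1} − x_{i+1} y_i) is linear in t.
With t=0 it equals 141; the coefficient of t is -1 (from the two edges through A_2).
So -1·t + 141 = 2·74 = 148 ⇒ t = -7.

-7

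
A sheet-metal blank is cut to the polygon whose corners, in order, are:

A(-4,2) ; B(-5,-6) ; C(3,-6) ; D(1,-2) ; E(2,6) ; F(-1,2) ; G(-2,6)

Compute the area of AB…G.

60

Apply the shoelace formula: 2A = Σ (x_i·y_{i+1} − x_{i+1}·y_i), indices taken mod 7.
Cross-terms: 34, 48, 0, 10, 10, -2, 20  ⇒  Σ = 120
Area = |Σ|/2 = 60.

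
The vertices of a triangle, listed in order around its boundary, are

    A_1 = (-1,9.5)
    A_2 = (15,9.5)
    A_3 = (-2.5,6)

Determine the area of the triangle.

28

Cross-terms: -152, 113.75, -17.75  ⇒  Σ = -56
Area = |Σ|/2 = 28.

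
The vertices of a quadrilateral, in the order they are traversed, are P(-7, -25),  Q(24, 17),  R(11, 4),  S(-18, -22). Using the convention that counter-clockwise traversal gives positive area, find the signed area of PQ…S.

Σ = (481) + (-91) + (-170) + (296) = 516
Signed area = Σ/2 = 258 (positive ⇒ counter-clockwise traversal).

258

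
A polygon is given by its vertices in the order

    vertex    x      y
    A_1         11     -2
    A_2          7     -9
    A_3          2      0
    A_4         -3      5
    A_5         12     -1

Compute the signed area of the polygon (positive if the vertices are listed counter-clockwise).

Apply Gauss's area formula: 2A = Σ (x_i·y_{i+1} − x_{i+1}·y_i), indices taken mod 5.
Σ = (-85) + (18) + (10) + (-57) + (-13) = -127
Signed area = Σ/2 = -63.5 (negative ⇒ clockwise traversal).

-63.5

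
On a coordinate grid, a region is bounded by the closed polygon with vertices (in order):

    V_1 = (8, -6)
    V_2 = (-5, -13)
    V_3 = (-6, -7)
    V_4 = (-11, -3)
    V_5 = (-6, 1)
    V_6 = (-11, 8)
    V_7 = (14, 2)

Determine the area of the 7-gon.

268

Apply the surveyor's formula: 2A = Σ (x_i·y_{i+1} − x_{i+1}·y_i), indices taken mod 7.
Σ = (-134) + (-43) + (-59) + (-29) + (-37) + (-134) + (-100) = -536
Area = |Σ|/2 = 268.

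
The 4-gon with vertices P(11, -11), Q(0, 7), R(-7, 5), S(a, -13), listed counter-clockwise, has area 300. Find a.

Write out the shoelace sum; only the two edges meeting at S involve a:
2·Area = [((-7)·(-13) − a·5) + (a·(-11) − 11·(-13))] + 126
       = -16·a + 360 = 600
⇒ a = -15.

-15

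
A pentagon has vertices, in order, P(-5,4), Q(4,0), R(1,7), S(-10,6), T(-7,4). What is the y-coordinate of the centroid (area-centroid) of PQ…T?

538/123

Apply Gauss's area formula. First the cross-terms c_i = x_i·y_{i+1} − x_{i+1}·y_i:
  -16, 28, 76, 2, -8  ⇒  2A = 82, A = 41.
Then Σ (y_i + y_{i+1})·c_i = 1076, so ȳ = 1076 / (6·41) = 538/123.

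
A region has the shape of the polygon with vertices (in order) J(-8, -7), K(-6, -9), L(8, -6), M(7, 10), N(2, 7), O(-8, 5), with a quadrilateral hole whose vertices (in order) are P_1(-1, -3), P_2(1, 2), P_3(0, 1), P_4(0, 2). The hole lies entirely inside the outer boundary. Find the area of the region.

223.5

Outer boundary:
Σ = (30) + (108) + (122) + (29) + (66) + (96) = 451
Area = |Σ|/2 = 225.5.
Hole:
P_1→P_2: (-1)(2) − (1)(-3) = 1
P_2→P_3: (1)(1) − (0)(2) = 1
P_3→P_4: (0)(2) − (0)(1) = 0
P_4→P_1: (0)(-3) − (-1)(2) = 2
Σ = 4
Area = |Σ|/2 = 2.
Net area = 225.5 − 2 = 223.5.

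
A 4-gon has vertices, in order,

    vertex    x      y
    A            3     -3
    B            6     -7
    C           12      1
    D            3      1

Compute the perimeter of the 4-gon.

|AB| = √((3)² + (-4)²) = √25 = 5
|BC| = √((6)² + (8)²) = √100 = 10
|CD| = √((-9)² + (0)²) = √81 = 9
|DA| = √((0)² + (-4)²) = √16 = 4
Perimeter = 5 + 10 + 9 + 4 = 28.

28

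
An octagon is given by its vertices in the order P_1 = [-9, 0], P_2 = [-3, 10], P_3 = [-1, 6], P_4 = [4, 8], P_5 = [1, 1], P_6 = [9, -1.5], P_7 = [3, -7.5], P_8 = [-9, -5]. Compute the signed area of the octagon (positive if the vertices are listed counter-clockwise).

-167.5

P_1→P_2: (-9)(10) − (-3)(0) = -90
P_2→P_3: (-3)(6) − (-1)(10) = -8
P_3→P_4: (-1)(8) − (4)(6) = -32
P_4→P_5: (4)(1) − (1)(8) = -4
P_5→P_6: (1)(-1.5) − (9)(1) = -10.5
P_6→P_7: (9)(-7.5) − (3)(-1.5) = -63
P_7→P_8: (3)(-5) − (-9)(-7.5) = -82.5
P_8→P_1: (-9)(0) − (-9)(-5) = -45
Σ = -335
Signed area = Σ/2 = -167.5 (negative ⇒ clockwise traversal).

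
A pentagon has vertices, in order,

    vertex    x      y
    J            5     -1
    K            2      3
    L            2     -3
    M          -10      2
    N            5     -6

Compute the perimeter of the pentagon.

|JK| = √((-3)² + (4)²) = √25 = 5
|KL| = √((0)² + (-6)²) = √36 = 6
|LM| = √((-12)² + (5)²) = √169 = 13
|MN| = √((15)² + (-8)²) = √289 = 17
|NJ| = √((0)² + (5)²) = √25 = 5
Perimeter = 5 + 6 + 13 + 17 + 5 = 46.

46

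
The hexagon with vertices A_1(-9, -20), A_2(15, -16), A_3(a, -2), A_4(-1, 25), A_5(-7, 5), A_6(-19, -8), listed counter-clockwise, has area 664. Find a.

7

The doubled signed area Σ (x_i y_{i+1} − x_{i+1} y_i) is linear in a.
With a=0 it equals 1041; the coefficient of a is 41 (from the two edges through A_3).
So 41·a + 1041 = 2·664 = 1328 ⇒ a = 7.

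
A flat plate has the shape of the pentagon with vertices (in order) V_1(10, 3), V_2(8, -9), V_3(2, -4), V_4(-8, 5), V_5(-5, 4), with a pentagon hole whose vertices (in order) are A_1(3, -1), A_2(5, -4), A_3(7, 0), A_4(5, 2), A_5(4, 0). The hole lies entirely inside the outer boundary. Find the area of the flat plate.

Outer boundary:
Apply the shoelace formula: 2A = Σ (x_i·y_{i+1} − x_{i+1}·y_i), indices taken mod 5.
V_1→V_2: (10)(-9) − (8)(3) = -114
V_2→V_3: (8)(-4) − (2)(-9) = -14
V_3→V_4: (2)(5) − (-8)(-4) = -22
V_4→V_5: (-8)(4) − (-5)(5) = -7
V_5→V_1: (-5)(3) − (10)(4) = -55
Σ = -212
Area = |Σ|/2 = 106.
Hole:
Cross-terms: -7, 28, 14, -8, -4  ⇒  Σ = 23
Area = |Σ|/2 = 11.5.
Net area = 106 − 11.5 = 94.5.

94.5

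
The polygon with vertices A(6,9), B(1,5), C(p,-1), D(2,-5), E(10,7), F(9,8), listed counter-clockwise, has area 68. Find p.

The doubled signed area Σ (x_i y_{i+1} − x_{i+1} y_i) is linear in p.
With p=0 it equals 136; the coefficient of p is -10 (from the two edges through C).
So -10·p + 136 = 2·68 = 136 ⇒ p = 0.

0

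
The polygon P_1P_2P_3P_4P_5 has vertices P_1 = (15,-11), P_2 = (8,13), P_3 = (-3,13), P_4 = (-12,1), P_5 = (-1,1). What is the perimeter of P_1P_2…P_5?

82

|P_1P_2| = √((-7)² + (24)²) = √625 = 25
|P_2P_3| = √((-11)² + (0)²) = √121 = 11
|P_3P_4| = √((-9)² + (-12)²) = √225 = 15
|P_4P_5| = √((11)² + (0)²) = √121 = 11
|P_5P_1| = √((16)² + (-12)²) = √400 = 20
Perimeter = 25 + 11 + 15 + 11 + 20 = 82.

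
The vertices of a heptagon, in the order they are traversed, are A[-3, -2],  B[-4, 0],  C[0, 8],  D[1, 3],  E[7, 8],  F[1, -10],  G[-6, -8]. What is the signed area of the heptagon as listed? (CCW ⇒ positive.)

Σ = (-8) + (-32) + (-8) + (-13) + (-78) + (-68) + (-12) = -219
Signed area = Σ/2 = -109.5 (negative ⇒ clockwise traversal).

-109.5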